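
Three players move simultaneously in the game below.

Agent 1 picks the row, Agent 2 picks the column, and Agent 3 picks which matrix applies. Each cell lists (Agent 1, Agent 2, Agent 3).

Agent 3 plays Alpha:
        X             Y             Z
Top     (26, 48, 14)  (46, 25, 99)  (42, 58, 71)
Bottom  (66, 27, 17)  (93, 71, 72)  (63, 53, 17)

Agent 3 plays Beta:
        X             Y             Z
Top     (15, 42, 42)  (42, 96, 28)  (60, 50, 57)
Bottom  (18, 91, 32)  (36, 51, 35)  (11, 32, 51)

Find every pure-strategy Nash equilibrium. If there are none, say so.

(Top, X, Alpha): Agent 1 can switch to Bottom (26 → 66). Not NE.
(Top, X, Beta): Agent 1 can switch to Bottom (15 → 18). Not NE.
(Top, Y, Alpha): Agent 1 can switch to Bottom (46 → 93). Not NE.
(Top, Y, Beta): Agent 3 can switch to Alpha (28 → 99). Not NE.
(Top, Z, Alpha): Agent 1 can switch to Bottom (42 → 63). Not NE.
(Top, Z, Beta): Agent 2 can switch to Y (50 → 96). Not NE.
(Bottom, X, Alpha): Agent 2 can switch to Y (27 → 71). Not NE.
(Bottom, X, Beta): Agent 1 gets 18, best alternative 15; Agent 2 gets 91, best alternative 51; Agent 3 gets 32, best alternative 17. No profitable deviation — NE.
(Bottom, Y, Alpha): Agent 1 gets 93, best alternative 46; Agent 2 gets 71, best alternative 53; Agent 3 gets 72, best alternative 35. No profitable deviation — NE.
(Bottom, Y, Beta): Agent 1 can switch to Top (36 → 42). Not NE.
(Bottom, Z, Alpha): Agent 2 can switch to Y (53 → 71). Not NE.
(Bottom, Z, Beta): Agent 1 can switch to Top (11 → 60). Not NE.

(Bottom, X, Beta), (Bottom, Y, Alpha)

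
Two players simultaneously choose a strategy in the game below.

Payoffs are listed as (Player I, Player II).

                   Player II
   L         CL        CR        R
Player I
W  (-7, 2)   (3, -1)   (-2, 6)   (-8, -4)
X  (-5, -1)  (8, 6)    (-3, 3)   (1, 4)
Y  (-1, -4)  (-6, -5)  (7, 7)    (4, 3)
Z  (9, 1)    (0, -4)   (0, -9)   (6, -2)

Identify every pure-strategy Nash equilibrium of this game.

Pure-strategy Nash equilibria: (X, CL) and (Y, CR) and (Z, L)

(W, L): Player I can switch to X (-7 → -5). Not NE.
(W, CL): Player I can switch to X (3 → 8). Not NE.
(W, CR): Player I can switch to Y (-2 → 7). Not NE.
(W, R): Player I can switch to X (-8 → 1). Not NE.
(X, L): Player I can switch to Y (-5 → -1). Not NE.
(X, CL): Player I gets 8, best alternative 3; Player II gets 6, best alternative 4. No profitable deviation — NE.
(X, CR): Player I can switch to W (-3 → -2). Not NE.
(X, R): Player I can switch to Y (1 → 4). Not NE.
(Y, L): Player I can switch to Z (-1 → 9). Not NE.
(Y, CL): Player I can switch to W (-6 → 3). Not NE.
(Y, CR): Player I gets 7, best alternative 0; Player II gets 7, best alternative 3. No profitable deviation — NE.
(Y, R): Player I can switch to Z (4 → 6). Not NE.
(Z, L): Player I gets 9, best alternative -1; Player II gets 1, best alternative -2. No profitable deviation — NE.
(The remaining 3 profiles each have a profitable deviation by the same check.)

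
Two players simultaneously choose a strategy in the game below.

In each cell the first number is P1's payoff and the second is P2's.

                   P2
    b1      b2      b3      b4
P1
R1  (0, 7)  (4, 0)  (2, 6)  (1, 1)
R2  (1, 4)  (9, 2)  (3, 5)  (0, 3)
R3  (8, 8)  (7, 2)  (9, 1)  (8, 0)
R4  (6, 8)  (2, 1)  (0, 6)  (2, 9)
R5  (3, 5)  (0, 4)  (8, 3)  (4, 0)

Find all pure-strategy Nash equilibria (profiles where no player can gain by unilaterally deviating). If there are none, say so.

Check each profile: it is a Nash equilibrium iff no player can strictly gain by switching unilaterally.
(R1, b1): P1 can switch to R2 (0 → 1). Not NE.
(R1, b2): P1 can switch to R2 (4 → 9). Not NE.
(R1, b3): P1 can switch to R2 (2 → 3). Not NE.
(R1, b4): P1 can switch to R3 (1 → 8). Not NE.
(R2, b1): P1 can switch to R3 (1 → 8). Not NE.
(R2, b2): P2 can switch to b1 (2 → 4). Not NE.
(R2, b3): P1 can switch to R3 (3 → 9). Not NE.
(R2, b4): P1 can switch to R1 (0 → 1). Not NE.
(R3, b1): P1 gets 8, best alternative 6; P2 gets 8, best alternative 2. No profitable deviation — NE.
(R3, b2): P1 can switch to R2 (7 → 9). Not NE.
(R3, b3): P2 can switch to b1 (1 → 8). Not NE.
(The remaining 9 profiles each have a profitable deviation by the same check.)

Pure NE: (R3, b1)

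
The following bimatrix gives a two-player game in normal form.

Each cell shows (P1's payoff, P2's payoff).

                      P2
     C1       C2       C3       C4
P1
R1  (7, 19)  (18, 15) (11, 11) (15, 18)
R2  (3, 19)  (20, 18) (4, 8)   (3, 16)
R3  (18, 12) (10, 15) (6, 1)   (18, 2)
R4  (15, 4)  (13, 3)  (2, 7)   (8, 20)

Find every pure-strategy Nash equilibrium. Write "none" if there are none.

(R1, C1): P1 can switch to R3 (7 → 18). Not NE.
(R1, C2): P1 can switch to R2 (18 → 20). Not NE.
(R1, C3): P2 can switch to C1 (11 → 19). Not NE.
(R1, C4): P1 can switch to R3 (15 → 18). Not NE.
(R2, C1): P1 can switch to R1 (3 → 7). Not NE.
(R2, C2): P2 can switch to C1 (18 → 19). Not NE.
(The remaining 10 profiles each have a profitable deviation by the same check.)

none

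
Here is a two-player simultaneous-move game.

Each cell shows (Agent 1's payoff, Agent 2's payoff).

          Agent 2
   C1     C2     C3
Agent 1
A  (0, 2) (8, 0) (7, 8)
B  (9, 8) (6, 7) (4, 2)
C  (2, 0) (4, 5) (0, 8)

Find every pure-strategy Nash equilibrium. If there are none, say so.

Pure-strategy Nash equilibria: (A, C3), (B, C1)

Agent 1 against C1: payoffs 0, 9, 2 → best response B.
Agent 1 against C2: payoffs 8, 6, 4 → best response A.
Agent 1 against C3: payoffs 7, 4, 0 → best response A.
Agent 2 against A: payoffs 2, 0, 8 → best response C3.
Agent 2 against B: payoffs 8, 7, 2 → best response C1.
Agent 2 against C: payoffs 0, 5, 8 → best response C3.
Mutual best responses: (A, C3); (B, C1).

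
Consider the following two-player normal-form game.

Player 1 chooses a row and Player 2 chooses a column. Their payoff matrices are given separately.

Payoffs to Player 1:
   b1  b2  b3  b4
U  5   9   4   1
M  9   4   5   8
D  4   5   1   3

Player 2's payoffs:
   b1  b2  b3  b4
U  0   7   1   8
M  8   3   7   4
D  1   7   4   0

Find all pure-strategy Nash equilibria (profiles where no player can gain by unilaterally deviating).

The unique pure-strategy Nash equilibrium is (M, b1).

For each strategy profile, look for a profitable unilateral deviation.
(U, b1): Player 1 can switch to M (5 → 9). Not NE.
(U, b2): Player 2 can switch to b4 (7 → 8). Not NE.
(U, b3): Player 1 can switch to M (4 → 5). Not NE.
(U, b4): Player 1 can switch to M (1 → 8). Not NE.
(M, b1): Player 1 gets 9, best alternative 5; Player 2 gets 8, best alternative 7. No profitable deviation — NE.
(M, b2): Player 1 can switch to U (4 → 9). Not NE.
(M, b3): Player 2 can switch to b1 (7 → 8). Not NE.
(M, b4): Player 2 can switch to b1 (4 → 8). Not NE.
(D, b1): Player 1 can switch to U (4 → 5). Not NE.
(The remaining 3 profiles each have a profitable deviation by the same check.)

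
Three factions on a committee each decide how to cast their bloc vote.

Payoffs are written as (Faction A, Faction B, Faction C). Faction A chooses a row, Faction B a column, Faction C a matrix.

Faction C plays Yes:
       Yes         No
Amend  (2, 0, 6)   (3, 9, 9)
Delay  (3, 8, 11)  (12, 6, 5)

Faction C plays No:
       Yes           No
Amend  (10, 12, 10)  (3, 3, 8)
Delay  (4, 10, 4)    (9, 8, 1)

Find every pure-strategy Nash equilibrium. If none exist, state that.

Pure-strategy Nash equilibria: (Amend, Yes, No) and (Delay, Yes, Yes)

Faction A against (Yes, Yes): payoffs 2, 3 → best response Delay.
Faction A against (Yes, No): payoffs 10, 4 → best response Amend.
Faction A against (No, Yes): payoffs 3, 12 → best response Delay.
Faction A against (No, No): payoffs 3, 9 → best response Delay.
Faction B against (Amend, Yes): payoffs 0, 9 → best response No.
Faction B against (Amend, No): payoffs 12, 3 → best response Yes.
Faction B against (Delay, Yes): payoffs 8, 6 → best response Yes.
Faction B against (Delay, No): payoffs 10, 8 → best response Yes.
Faction C against (Amend, Yes): payoffs 6, 10 → best response No.
Faction C against (Amend, No): payoffs 9, 8 → best response Yes.
Faction C against (Delay, Yes): payoffs 11, 4 → best response Yes.
Faction C against (Delay, No): payoffs 5, 1 → best response Yes.
Mutual best responses: (Amend, Yes, No); (Delay, Yes, Yes).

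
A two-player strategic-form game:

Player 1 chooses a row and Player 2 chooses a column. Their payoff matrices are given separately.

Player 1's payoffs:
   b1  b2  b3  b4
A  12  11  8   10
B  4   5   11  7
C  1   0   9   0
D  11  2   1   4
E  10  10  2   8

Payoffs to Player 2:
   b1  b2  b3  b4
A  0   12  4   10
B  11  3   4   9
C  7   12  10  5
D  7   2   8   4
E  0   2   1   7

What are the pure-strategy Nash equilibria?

Pure NE: (A, b2)

(A, b1): Player 2 can switch to b2 (0 → 12). Not NE.
(A, b2): Player 1 gets 11, best alternative 10; Player 2 gets 12, best alternative 10. No profitable deviation — NE.
(A, b3): Player 1 can switch to B (8 → 11). Not NE.
(A, b4): Player 2 can switch to b2 (10 → 12). Not NE.
(B, b1): Player 1 can switch to A (4 → 12). Not NE.
(B, b2): Player 1 can switch to A (5 → 11). Not NE.
(B, b3): Player 2 can switch to b1 (4 → 11). Not NE.
(B, b4): Player 1 can switch to A (7 → 10). Not NE.
(C, b1): Player 1 can switch to A (1 → 12). Not NE.
(C, b2): Player 1 can switch to A (0 → 11). Not NE.
(C, b3): Player 1 can switch to B (9 → 11). Not NE.
(C, b4): Player 1 can switch to A (0 → 10). Not NE.
(D, b1): Player 1 can switch to A (11 → 12). Not NE.
(The remaining 7 profiles each have a profitable deviation by the same check.)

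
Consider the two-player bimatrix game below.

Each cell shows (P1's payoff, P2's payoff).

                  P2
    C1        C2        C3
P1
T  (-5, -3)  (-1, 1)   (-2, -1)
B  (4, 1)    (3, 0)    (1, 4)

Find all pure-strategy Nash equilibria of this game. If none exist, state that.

Pure NE: (B, C3)

For each player, find the best response to each opponent profile; mutual best responses are the pure NE.
P1 against C1: payoffs -5, 4 → best response B.
P1 against C2: payoffs -1, 3 → best response B.
P1 against C3: payoffs -2, 1 → best response B.
P2 against T: payoffs -3, 1, -1 → best response C2.
P2 against B: payoffs 1, 0, 4 → best response C3.
Mutual best responses: (B, C3).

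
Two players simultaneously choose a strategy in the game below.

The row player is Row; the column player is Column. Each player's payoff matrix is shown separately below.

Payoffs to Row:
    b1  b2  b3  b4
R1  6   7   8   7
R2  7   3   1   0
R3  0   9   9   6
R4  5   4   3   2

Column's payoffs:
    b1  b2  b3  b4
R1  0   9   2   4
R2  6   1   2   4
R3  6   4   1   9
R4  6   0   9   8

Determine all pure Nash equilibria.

(R2, b1)

Row against b1: payoffs 6, 7, 0, 5 → best response R2.
Row against b2: payoffs 7, 3, 9, 4 → best response R3.
Row against b3: payoffs 8, 1, 9, 3 → best response R3.
Row against b4: payoffs 7, 0, 6, 2 → best response R1.
Column against R1: payoffs 0, 9, 2, 4 → best response b2.
Column against R2: payoffs 6, 1, 2, 4 → best response b1.
Column against R3: payoffs 6, 4, 1, 9 → best response b4.
Column against R4: payoffs 6, 0, 9, 8 → best response b3.
Mutual best responses: (R2, b1).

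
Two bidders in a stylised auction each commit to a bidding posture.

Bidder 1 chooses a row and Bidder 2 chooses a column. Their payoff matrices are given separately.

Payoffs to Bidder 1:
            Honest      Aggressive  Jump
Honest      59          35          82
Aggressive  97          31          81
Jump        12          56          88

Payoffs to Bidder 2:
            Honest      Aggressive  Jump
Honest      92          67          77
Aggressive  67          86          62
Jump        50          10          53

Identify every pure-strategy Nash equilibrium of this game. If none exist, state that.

Bidder 1 against Honest: payoffs 59, 97, 12 → best response Aggressive.
Bidder 1 against Aggressive: payoffs 35, 31, 56 → best response Jump.
Bidder 1 against Jump: payoffs 82, 81, 88 → best response Jump.
Bidder 2 against Honest: payoffs 92, 67, 77 → best response Honest.
Bidder 2 against Aggressive: payoffs 67, 86, 62 → best response Aggressive.
Bidder 2 against Jump: payoffs 50, 10, 53 → best response Jump.
Mutual best responses: (Jump, Jump).

Pure NE: (Jump, Jump)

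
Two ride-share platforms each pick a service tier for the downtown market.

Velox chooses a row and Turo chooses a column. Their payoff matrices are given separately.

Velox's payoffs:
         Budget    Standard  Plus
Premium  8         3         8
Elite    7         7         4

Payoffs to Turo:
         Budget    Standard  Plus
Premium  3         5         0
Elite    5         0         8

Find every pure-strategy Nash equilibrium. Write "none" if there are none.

For each strategy profile, look for a profitable unilateral deviation.
(Premium, Budget): Turo can switch to Standard (3 → 5). Not NE.
(Premium, Standard): Velox can switch to Elite (3 → 7). Not NE.
(Premium, Plus): Turo can switch to Budget (0 → 3). Not NE.
(Elite, Budget): Velox can switch to Premium (7 → 8). Not NE.
(Elite, Standard): Turo can switch to Budget (0 → 5). Not NE.
(Elite, Plus): Velox can switch to Premium (4 → 8). Not NE.

This game has no pure Nash equilibrium.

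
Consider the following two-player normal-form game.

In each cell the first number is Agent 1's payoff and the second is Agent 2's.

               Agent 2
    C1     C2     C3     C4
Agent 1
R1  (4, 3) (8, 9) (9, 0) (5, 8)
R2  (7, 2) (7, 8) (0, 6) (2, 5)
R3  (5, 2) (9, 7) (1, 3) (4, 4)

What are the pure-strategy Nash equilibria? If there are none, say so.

Pure NE: (R3, C2)

Mark each player's best response to every combination of opponents' strategies; a profile where every player is best-responding is a pure Nash equilibrium.
Agent 1 against C1: payoffs 4, 7, 5 → best response R2.
Agent 1 against C2: payoffs 8, 7, 9 → best response R3.
Agent 1 against C3: payoffs 9, 0, 1 → best response R1.
Agent 1 against C4: payoffs 5, 2, 4 → best response R1.
Agent 2 against R1: payoffs 3, 9, 0, 8 → best response C2.
Agent 2 against R2: payoffs 2, 8, 6, 5 → best response C2.
Agent 2 against R3: payoffs 2, 7, 3, 4 → best response C2.
Mutual best responses: (R3, C2).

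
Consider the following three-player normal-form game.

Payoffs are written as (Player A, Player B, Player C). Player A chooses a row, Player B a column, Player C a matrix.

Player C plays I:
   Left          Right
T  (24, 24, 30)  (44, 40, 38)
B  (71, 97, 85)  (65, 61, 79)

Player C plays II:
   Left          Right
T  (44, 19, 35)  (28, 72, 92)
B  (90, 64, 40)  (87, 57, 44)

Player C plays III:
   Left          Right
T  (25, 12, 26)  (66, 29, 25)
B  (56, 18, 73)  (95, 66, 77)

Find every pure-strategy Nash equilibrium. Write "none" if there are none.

The unique pure-strategy Nash equilibrium is (B, Left, I).

Player A against (Left, I): payoffs 24, 71 → best response B.
Player A against (Left, II): payoffs 44, 90 → best response B.
Player A against (Left, III): payoffs 25, 56 → best response B.
Player A against (Right, I): payoffs 44, 65 → best response B.
Player A against (Right, II): payoffs 28, 87 → best response B.
Player A against (Right, III): payoffs 66, 95 → best response B.
Player B against (T, I): payoffs 24, 40 → best response Right.
Player B against (T, II): payoffs 19, 72 → best response Right.
Player B against (T, III): payoffs 12, 29 → best response Right.
Player B against (B, I): payoffs 97, 61 → best response Left.
Player B against (B, II): payoffs 64, 57 → best response Left.
Player B against (B, III): payoffs 18, 66 → best response Right.
Player C against (T, Left): payoffs 30, 35, 26 → best response II.
Player C against (T, Right): payoffs 38, 92, 25 → best response II.
Player C against (B, Left): payoffs 85, 40, 73 → best response I.
Player C against (B, Right): payoffs 79, 44, 77 → best response I.
Mutual best responses: (B, Left, I).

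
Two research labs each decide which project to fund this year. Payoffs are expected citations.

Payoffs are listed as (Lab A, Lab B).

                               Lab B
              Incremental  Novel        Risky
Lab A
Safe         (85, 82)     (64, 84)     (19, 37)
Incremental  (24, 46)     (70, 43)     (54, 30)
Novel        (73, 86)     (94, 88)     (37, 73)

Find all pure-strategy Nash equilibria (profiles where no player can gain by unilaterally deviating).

(Novel, Novel)

Lab A against Incremental: payoffs 85, 24, 73 → best response Safe.
Lab A against Novel: payoffs 64, 70, 94 → best response Novel.
Lab A against Risky: payoffs 19, 54, 37 → best response Incremental.
Lab B against Safe: payoffs 82, 84, 37 → best response Novel.
Lab B against Incremental: payoffs 46, 43, 30 → best response Incremental.
Lab B against Novel: payoffs 86, 88, 73 → best response Novel.
Mutual best responses: (Novel, Novel).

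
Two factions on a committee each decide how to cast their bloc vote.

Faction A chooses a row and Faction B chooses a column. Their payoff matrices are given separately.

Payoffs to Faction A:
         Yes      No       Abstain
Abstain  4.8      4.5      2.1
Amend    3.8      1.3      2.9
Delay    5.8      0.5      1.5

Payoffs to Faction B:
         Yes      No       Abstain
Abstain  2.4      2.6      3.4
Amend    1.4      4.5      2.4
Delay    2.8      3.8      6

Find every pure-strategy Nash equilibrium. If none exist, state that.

Mark each player's best response to every combination of opponents' strategies; a profile where every player is best-responding is a pure Nash equilibrium.
Faction A against Yes: payoffs 4.8, 3.8, 5.8 → best response Delay.
Faction A against No: payoffs 4.5, 1.3, 0.5 → best response Abstain.
Faction A against Abstain: payoffs 2.1, 2.9, 1.5 → best response Amend.
Faction B against Abstain: payoffs 2.4, 2.6, 3.4 → best response Abstain.
Faction B against Amend: payoffs 1.4, 4.5, 2.4 → best response No.
Faction B against Delay: payoffs 2.8, 3.8, 6 → best response Abstain.
No profile is a mutual best response for all players.

There is no pure-strategy Nash equilibrium.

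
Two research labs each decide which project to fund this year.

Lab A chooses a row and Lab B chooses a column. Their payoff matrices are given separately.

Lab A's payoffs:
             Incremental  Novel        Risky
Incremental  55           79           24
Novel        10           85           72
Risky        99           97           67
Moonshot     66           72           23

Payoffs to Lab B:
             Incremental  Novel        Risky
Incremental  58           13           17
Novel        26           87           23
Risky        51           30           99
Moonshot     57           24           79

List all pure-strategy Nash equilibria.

No pure-strategy Nash equilibrium.

Lab A against Incremental: payoffs 55, 10, 99, 66 → best response Risky.
Lab A against Novel: payoffs 79, 85, 97, 72 → best response Risky.
Lab A against Risky: payoffs 24, 72, 67, 23 → best response Novel.
Lab B against Incremental: payoffs 58, 13, 17 → best response Incremental.
Lab B against Novel: payoffs 26, 87, 23 → best response Novel.
Lab B against Risky: payoffs 51, 30, 99 → best response Risky.
Lab B against Moonshot: payoffs 57, 24, 79 → best response Risky.
No profile is a mutual best response for all players.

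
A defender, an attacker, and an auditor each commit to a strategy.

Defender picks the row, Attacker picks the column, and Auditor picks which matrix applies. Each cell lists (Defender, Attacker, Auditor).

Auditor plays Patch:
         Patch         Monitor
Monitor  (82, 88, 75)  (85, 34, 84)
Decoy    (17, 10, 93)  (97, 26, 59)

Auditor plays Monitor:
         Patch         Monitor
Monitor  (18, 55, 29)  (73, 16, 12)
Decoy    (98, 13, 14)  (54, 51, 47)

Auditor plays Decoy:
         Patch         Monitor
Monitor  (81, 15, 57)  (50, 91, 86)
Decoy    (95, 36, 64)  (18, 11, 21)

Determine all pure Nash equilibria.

(Monitor, Patch, Patch); (Monitor, Monitor, Decoy); (Decoy, Monitor, Patch)

(Monitor, Patch, Patch): Defender gets 82, best alternative 17; Attacker gets 88, best alternative 34; Auditor gets 75, best alternative 57. No profitable deviation — NE.
(Monitor, Patch, Monitor): Defender can switch to Decoy (18 → 98). Not NE.
(Monitor, Patch, Decoy): Defender can switch to Decoy (81 → 95). Not NE.
(Monitor, Monitor, Patch): Defender can switch to Decoy (85 → 97). Not NE.
(Monitor, Monitor, Monitor): Attacker can switch to Patch (16 → 55). Not NE.
(Monitor, Monitor, Decoy): Defender gets 50, best alternative 18; Attacker gets 91, best alternative 15; Auditor gets 86, best alternative 84. No profitable deviation — NE.
(Decoy, Patch, Patch): Defender can switch to Monitor (17 → 82). Not NE.
(Decoy, Patch, Monitor): Attacker can switch to Monitor (13 → 51). Not NE.
(Decoy, Monitor, Patch): Defender gets 97, best alternative 85; Attacker gets 26, best alternative 10; Auditor gets 59, best alternative 47. No profitable deviation — NE.
(The remaining 3 profiles each have a profitable deviation by the same check.)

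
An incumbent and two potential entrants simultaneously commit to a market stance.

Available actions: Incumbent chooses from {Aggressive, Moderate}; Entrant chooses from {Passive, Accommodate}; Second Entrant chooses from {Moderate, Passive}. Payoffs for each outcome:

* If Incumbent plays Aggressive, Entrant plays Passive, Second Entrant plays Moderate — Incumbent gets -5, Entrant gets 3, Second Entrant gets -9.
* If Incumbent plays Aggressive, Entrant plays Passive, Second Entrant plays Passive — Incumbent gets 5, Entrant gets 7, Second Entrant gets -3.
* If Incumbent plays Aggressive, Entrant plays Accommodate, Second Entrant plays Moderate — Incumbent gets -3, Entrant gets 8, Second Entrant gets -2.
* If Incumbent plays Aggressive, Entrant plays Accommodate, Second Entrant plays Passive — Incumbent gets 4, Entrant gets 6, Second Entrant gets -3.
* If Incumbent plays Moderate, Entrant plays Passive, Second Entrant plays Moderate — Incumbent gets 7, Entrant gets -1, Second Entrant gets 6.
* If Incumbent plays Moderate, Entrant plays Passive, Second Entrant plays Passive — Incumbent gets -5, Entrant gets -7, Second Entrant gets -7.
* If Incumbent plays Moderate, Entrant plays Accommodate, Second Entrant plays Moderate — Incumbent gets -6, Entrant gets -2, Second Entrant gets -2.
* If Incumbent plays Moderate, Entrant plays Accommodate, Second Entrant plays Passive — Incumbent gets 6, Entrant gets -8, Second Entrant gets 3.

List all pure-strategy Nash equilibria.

(Aggressive, Passive, Moderate): Incumbent can switch to Moderate (-5 → 7). Not NE.
(Aggressive, Passive, Passive): Incumbent gets 5, best alternative -5; Entrant gets 7, best alternative 6; Second Entrant gets -3, best alternative -9. No profitable deviation — NE.
(Aggressive, Accommodate, Moderate): Incumbent gets -3, best alternative -6; Entrant gets 8, best alternative 3; Second Entrant gets -2, best alternative -3. No profitable deviation — NE.
(Aggressive, Accommodate, Passive): Incumbent can switch to Moderate (4 → 6). Not NE.
(Moderate, Passive, Moderate): Incumbent gets 7, best alternative -5; Entrant gets -1, best alternative -2; Second Entrant gets 6, best alternative -7. No profitable deviation — NE.
(Moderate, Passive, Passive): Incumbent can switch to Aggressive (-5 → 5). Not NE.
(Moderate, Accommodate, Moderate): Incumbent can switch to Aggressive (-6 → -3). Not NE.
(Moderate, Accommodate, Passive): Entrant can switch to Passive (-8 → -7). Not NE.

(Aggressive, Passive, Passive), (Aggressive, Accommodate, Moderate), (Moderate, Passive, Moderate)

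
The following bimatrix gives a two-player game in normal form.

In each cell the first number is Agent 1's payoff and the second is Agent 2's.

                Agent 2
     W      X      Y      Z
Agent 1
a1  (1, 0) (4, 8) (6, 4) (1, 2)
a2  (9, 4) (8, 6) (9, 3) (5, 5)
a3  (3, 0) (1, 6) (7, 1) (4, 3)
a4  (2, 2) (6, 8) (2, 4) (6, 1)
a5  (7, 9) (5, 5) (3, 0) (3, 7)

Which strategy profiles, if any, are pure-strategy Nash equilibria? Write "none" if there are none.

Agent 1 against W: payoffs 1, 9, 3, 2, 7 → best response a2.
Agent 1 against X: payoffs 4, 8, 1, 6, 5 → best response a2.
Agent 1 against Y: payoffs 6, 9, 7, 2, 3 → best response a2.
Agent 1 against Z: payoffs 1, 5, 4, 6, 3 → best response a4.
Agent 2 against a1: payoffs 0, 8, 4, 2 → best response X.
Agent 2 against a2: payoffs 4, 6, 3, 5 → best response X.
Agent 2 against a3: payoffs 0, 6, 1, 3 → best response X.
Agent 2 against a4: payoffs 2, 8, 4, 1 → best response X.
Agent 2 against a5: payoffs 9, 5, 0, 7 → best response W.
Mutual best responses: (a2, X).

(a2, X)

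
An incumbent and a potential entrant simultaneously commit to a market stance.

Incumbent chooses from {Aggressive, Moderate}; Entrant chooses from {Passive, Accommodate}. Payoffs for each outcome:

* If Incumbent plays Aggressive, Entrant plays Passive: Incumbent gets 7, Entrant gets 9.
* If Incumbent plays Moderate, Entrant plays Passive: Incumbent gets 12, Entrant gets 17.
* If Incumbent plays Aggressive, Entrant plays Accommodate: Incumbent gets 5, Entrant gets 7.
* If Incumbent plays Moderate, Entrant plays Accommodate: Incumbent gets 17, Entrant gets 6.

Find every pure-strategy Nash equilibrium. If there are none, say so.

Incumbent against Passive: payoffs 7, 12 → best response Moderate.
Incumbent against Accommodate: payoffs 5, 17 → best response Moderate.
Entrant against Aggressive: payoffs 9, 7 → best response Passive.
Entrant against Moderate: payoffs 17, 6 → best response Passive.
Mutual best responses: (Moderate, Passive).

The unique pure-strategy Nash equilibrium is (Moderate, Passive).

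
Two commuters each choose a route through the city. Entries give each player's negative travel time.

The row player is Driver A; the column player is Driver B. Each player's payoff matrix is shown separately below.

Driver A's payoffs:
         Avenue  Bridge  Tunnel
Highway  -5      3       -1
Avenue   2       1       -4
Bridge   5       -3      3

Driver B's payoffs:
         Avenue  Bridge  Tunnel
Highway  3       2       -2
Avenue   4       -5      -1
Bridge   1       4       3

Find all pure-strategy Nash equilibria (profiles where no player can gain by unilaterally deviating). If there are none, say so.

Driver A against Avenue: payoffs -5, 2, 5 → best response Bridge.
Driver A against Bridge: payoffs 3, 1, -3 → best response Highway.
Driver A against Tunnel: payoffs -1, -4, 3 → best response Bridge.
Driver B against Highway: payoffs 3, 2, -2 → best response Avenue.
Driver B against Avenue: payoffs 4, -5, -1 → best response Avenue.
Driver B against Bridge: payoffs 1, 4, 3 → best response Bridge.
No profile is a mutual best response for all players.

none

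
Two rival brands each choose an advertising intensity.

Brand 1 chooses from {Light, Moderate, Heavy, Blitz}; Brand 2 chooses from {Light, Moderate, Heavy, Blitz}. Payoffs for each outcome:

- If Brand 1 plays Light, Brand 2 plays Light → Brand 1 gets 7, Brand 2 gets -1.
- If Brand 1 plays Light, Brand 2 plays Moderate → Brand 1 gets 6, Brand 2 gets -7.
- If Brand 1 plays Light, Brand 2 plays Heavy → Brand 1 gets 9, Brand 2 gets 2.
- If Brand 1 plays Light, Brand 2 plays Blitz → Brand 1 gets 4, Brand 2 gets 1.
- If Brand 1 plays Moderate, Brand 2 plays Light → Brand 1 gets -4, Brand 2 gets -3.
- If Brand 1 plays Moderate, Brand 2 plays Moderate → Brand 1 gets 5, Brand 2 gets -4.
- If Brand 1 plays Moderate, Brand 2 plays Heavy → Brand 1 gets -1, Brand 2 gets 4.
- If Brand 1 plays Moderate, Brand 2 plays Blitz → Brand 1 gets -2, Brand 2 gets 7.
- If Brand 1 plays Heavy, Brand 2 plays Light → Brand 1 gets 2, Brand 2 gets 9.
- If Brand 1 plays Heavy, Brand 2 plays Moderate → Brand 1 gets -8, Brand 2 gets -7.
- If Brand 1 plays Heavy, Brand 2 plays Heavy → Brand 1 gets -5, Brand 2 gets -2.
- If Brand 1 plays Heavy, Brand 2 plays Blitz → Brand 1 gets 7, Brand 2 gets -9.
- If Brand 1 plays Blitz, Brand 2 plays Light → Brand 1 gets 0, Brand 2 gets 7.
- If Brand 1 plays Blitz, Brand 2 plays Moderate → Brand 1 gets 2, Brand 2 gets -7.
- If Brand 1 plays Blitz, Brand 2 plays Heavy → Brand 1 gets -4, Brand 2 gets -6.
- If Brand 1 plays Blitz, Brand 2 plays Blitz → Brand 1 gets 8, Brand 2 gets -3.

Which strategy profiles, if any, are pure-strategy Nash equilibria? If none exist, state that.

Mark each player's best response to every combination of opponents' strategies; a profile where every player is best-responding is a pure Nash equilibrium.
Brand 1 against Light: payoffs 7, -4, 2, 0 → best response Light.
Brand 1 against Moderate: payoffs 6, 5, -8, 2 → best response Light.
Brand 1 against Heavy: payoffs 9, -1, -5, -4 → best response Light.
Brand 1 against Blitz: payoffs 4, -2, 7, 8 → best response Blitz.
Brand 2 against Light: payoffs -1, -7, 2, 1 → best response Heavy.
Brand 2 against Moderate: payoffs -3, -4, 4, 7 → best response Blitz.
Brand 2 against Heavy: payoffs 9, -7, -2, -9 → best response Light.
Brand 2 against Blitz: payoffs 7, -7, -6, -3 → best response Light.
Mutual best responses: (Light, Heavy).

The unique pure-strategy Nash equilibrium is (Light, Heavy).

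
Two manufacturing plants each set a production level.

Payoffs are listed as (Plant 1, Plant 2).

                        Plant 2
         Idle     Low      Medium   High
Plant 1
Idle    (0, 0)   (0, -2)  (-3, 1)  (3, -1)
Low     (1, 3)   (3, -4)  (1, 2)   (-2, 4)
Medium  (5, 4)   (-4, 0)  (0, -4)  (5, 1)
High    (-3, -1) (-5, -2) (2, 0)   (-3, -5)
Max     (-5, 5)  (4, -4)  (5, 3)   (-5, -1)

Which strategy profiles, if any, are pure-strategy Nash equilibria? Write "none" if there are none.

The unique pure-strategy Nash equilibrium is (Medium, Idle).

Plant 1 against Idle: payoffs 0, 1, 5, -3, -5 → best response Medium.
Plant 1 against Low: payoffs 0, 3, -4, -5, 4 → best response Max.
Plant 1 against Medium: payoffs -3, 1, 0, 2, 5 → best response Max.
Plant 1 against High: payoffs 3, -2, 5, -3, -5 → best response Medium.
Plant 2 against Idle: payoffs 0, -2, 1, -1 → best response Medium.
Plant 2 against Low: payoffs 3, -4, 2, 4 → best response High.
Plant 2 against Medium: payoffs 4, 0, -4, 1 → best response Idle.
Plant 2 against High: payoffs -1, -2, 0, -5 → best response Medium.
Plant 2 against Max: payoffs 5, -4, 3, -1 → best response Idle.
Mutual best responses: (Medium, Idle).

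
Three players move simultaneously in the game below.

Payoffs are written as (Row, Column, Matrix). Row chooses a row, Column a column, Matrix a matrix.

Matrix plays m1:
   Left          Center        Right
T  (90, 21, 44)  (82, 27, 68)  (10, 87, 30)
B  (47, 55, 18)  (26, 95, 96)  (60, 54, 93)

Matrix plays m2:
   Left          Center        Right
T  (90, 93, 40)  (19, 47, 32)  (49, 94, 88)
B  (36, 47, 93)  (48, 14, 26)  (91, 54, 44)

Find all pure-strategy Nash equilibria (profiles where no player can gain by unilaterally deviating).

Row against (Left, m1): payoffs 90, 47 → best response T.
Row against (Left, m2): payoffs 90, 36 → best response T.
Row against (Center, m1): payoffs 82, 26 → best response T.
Row against (Center, m2): payoffs 19, 48 → best response B.
Row against (Right, m1): payoffs 10, 60 → best response B.
Row against (Right, m2): payoffs 49, 91 → best response B.
Column against (T, m1): payoffs 21, 27, 87 → best response Right.
Column against (T, m2): payoffs 93, 47, 94 → best response Right.
Column against (B, m1): payoffs 55, 95, 54 → best response Center.
Column against (B, m2): payoffs 47, 14, 54 → best response Right.
Matrix against (T, Left): payoffs 44, 40 → best response m1.
Matrix against (T, Center): payoffs 68, 32 → best response m1.
Matrix against (T, Right): payoffs 30, 88 → best response m2.
Matrix against (B, Left): payoffs 18, 93 → best response m2.
Matrix against (B, Center): payoffs 96, 26 → best response m1.
Matrix against (B, Right): payoffs 93, 44 → best response m1.
No profile is a mutual best response for all players.

There is no pure-strategy Nash equilibrium.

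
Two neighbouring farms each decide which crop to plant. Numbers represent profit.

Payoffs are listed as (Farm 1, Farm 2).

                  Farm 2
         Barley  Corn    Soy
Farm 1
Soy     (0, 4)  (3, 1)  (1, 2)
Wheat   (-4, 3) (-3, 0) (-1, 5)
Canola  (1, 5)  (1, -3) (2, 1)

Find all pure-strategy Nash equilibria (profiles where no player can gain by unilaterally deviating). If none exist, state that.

The unique pure-strategy Nash equilibrium is (Canola, Barley).

For each player, find the best response to each opponent profile; mutual best responses are the pure NE.
Farm 1 against Barley: payoffs 0, -4, 1 → best response Canola.
Farm 1 against Corn: payoffs 3, -3, 1 → best response Soy.
Farm 1 against Soy: payoffs 1, -1, 2 → best response Canola.
Farm 2 against Soy: payoffs 4, 1, 2 → best response Barley.
Farm 2 against Wheat: payoffs 3, 0, 5 → best response Soy.
Farm 2 against Canola: payoffs 5, -3, 1 → best response Barley.
Mutual best responses: (Canola, Barley).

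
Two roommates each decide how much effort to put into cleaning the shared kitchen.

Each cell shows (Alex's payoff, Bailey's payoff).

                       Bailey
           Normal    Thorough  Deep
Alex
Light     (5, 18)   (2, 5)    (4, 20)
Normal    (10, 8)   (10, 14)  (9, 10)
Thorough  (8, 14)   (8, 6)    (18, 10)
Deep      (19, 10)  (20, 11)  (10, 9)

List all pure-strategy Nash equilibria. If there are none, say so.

(Deep, Thorough)

Mark each player's best response to every combination of opponents' strategies; a profile where every player is best-responding is a pure Nash equilibrium.
Alex against Normal: payoffs 5, 10, 8, 19 → best response Deep.
Alex against Thorough: payoffs 2, 10, 8, 20 → best response Deep.
Alex against Deep: payoffs 4, 9, 18, 10 → best response Thorough.
Bailey against Light: payoffs 18, 5, 20 → best response Deep.
Bailey against Normal: payoffs 8, 14, 10 → best response Thorough.
Bailey against Thorough: payoffs 14, 6, 10 → best response Normal.
Bailey against Deep: payoffs 10, 11, 9 → best response Thorough.
Mutual best responses: (Deep, Thorough).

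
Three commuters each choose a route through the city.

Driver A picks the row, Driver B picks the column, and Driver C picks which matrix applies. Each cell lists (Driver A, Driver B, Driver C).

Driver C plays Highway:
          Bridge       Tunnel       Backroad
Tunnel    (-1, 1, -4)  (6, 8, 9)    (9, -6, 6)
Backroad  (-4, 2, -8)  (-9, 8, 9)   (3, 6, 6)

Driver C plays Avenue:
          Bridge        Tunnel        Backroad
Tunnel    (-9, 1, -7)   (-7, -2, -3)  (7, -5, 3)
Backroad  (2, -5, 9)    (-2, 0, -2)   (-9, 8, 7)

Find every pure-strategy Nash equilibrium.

Pure NE: (Tunnel, Tunnel, Highway)

Driver A against (Bridge, Highway): payoffs -1, -4 → best response Tunnel.
Driver A against (Bridge, Avenue): payoffs -9, 2 → best response Backroad.
Driver A against (Tunnel, Highway): payoffs 6, -9 → best response Tunnel.
Driver A against (Tunnel, Avenue): payoffs -7, -2 → best response Backroad.
Driver A against (Backroad, Highway): payoffs 9, 3 → best response Tunnel.
Driver A against (Backroad, Avenue): payoffs 7, -9 → best response Tunnel.
Driver B against (Tunnel, Highway): payoffs 1, 8, -6 → best response Tunnel.
Driver B against (Tunnel, Avenue): payoffs 1, -2, -5 → best response Bridge.
Driver B against (Backroad, Highway): payoffs 2, 8, 6 → best response Tunnel.
Driver B against (Backroad, Avenue): payoffs -5, 0, 8 → best response Backroad.
Driver C against (Tunnel, Bridge): payoffs -4, -7 → best response Highway.
Driver C against (Tunnel, Tunnel): payoffs 9, -3 → best response Highway.
Driver C against (Tunnel, Backroad): payoffs 6, 3 → best response Highway.
Driver C against (Backroad, Bridge): payoffs -8, 9 → best response Avenue.
Driver C against (Backroad, Tunnel): payoffs 9, -2 → best response Highway.
Driver C against (Backroad, Backroad): payoffs 6, 7 → best response Avenue.
Mutual best responses: (Tunnel, Tunnel, Highway).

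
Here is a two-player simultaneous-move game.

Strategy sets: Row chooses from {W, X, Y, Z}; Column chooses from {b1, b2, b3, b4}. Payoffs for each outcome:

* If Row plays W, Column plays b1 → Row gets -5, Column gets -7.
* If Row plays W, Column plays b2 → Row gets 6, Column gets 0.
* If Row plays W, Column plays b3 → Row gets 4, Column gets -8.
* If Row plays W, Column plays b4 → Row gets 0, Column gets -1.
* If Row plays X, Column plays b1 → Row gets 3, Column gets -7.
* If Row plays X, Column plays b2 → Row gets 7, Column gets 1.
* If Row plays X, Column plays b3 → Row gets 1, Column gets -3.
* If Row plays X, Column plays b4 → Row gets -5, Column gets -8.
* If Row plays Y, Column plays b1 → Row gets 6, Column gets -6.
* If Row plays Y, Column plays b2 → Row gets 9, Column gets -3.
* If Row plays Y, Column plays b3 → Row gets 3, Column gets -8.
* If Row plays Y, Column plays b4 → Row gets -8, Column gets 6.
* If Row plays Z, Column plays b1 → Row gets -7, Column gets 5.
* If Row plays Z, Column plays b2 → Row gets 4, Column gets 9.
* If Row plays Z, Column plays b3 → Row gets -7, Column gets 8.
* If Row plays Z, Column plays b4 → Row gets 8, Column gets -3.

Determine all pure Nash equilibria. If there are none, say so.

Check each profile: it is a Nash equilibrium iff no player can strictly gain by switching unilaterally.
(W, b1): Row can switch to X (-5 → 3). Not NE.
(W, b2): Row can switch to X (6 → 7). Not NE.
(W, b3): Column can switch to b1 (-8 → -7). Not NE.
(W, b4): Row can switch to Z (0 → 8). Not NE.
(X, b1): Row can switch to Y (3 → 6). Not NE.
(X, b2): Row can switch to Y (7 → 9). Not NE.
(The remaining 10 profiles each have a profitable deviation by the same check.)

none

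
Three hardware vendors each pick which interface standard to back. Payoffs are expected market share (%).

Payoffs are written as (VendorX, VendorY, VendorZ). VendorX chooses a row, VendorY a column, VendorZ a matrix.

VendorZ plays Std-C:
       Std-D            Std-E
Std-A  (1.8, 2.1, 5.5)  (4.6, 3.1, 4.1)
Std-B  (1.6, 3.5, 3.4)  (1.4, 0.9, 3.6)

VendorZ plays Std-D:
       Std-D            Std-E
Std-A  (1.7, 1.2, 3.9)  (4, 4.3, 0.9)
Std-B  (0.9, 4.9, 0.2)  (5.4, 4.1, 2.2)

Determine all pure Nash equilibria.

(Std-A, Std-D, Std-C): VendorY can switch to Std-E (2.1 → 3.1). Not NE.
(Std-A, Std-D, Std-D): VendorY can switch to Std-E (1.2 → 4.3). Not NE.
(Std-A, Std-E, Std-C): VendorX gets 4.6, best alternative 1.4; VendorY gets 3.1, best alternative 2.1; VendorZ gets 4.1, best alternative 0.9. No profitable deviation — NE.
(Std-A, Std-E, Std-D): VendorX can switch to Std-B (4 → 5.4). Not NE.
(Std-B, Std-D, Std-C): VendorX can switch to Std-A (1.6 → 1.8). Not NE.
(Std-B, Std-D, Std-D): VendorX can switch to Std-A (0.9 → 1.7). Not NE.
(Std-B, Std-E, Std-C): VendorX can switch to Std-A (1.4 → 4.6). Not NE.
(Std-B, Std-E, Std-D): VendorY can switch to Std-D (4.1 → 4.9). Not NE.

The unique pure-strategy Nash equilibrium is (Std-A, Std-E, Std-C).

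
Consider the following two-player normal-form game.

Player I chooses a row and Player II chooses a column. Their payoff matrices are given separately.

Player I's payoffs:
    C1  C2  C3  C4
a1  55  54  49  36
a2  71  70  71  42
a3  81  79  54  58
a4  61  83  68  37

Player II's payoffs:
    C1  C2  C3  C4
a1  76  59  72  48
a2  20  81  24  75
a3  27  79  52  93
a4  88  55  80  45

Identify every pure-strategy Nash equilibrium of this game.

Pure NE: (a3, C4)

Player I against C1: payoffs 55, 71, 81, 61 → best response a3.
Player I against C2: payoffs 54, 70, 79, 83 → best response a4.
Player I against C3: payoffs 49, 71, 54, 68 → best response a2.
Player I against C4: payoffs 36, 42, 58, 37 → best response a3.
Player II against a1: payoffs 76, 59, 72, 48 → best response C1.
Player II against a2: payoffs 20, 81, 24, 75 → best response C2.
Player II against a3: payoffs 27, 79, 52, 93 → best response C4.
Player II against a4: payoffs 88, 55, 80, 45 → best response C1.
Mutual best responses: (a3, C4).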